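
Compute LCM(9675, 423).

gcd first: 9675 = 22·423 + 369; 423 = 1·369 + 54; 369 = 6·54 + 45; 54 = 1·45 + 9; 45 = 5·9 + 0 → gcd = 9
lcm = 9675·423/gcd = 4092525/9 = 454725

454725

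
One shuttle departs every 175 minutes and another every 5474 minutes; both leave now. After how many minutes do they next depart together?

gcd first: 5474 = 31·175 + 49; 175 = 3·49 + 28; 49 = 1·28 + 21; 28 = 1·21 + 7; 21 = 3·7 + 0 → gcd = 7
lcm = 175·5474/gcd = 957950/7 = 136850

136850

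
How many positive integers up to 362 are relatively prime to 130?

134

130 = 2·5·13. Inclusion–exclusion on these primes:
362 − ⌊362/2⌋ − ⌊362/5⌋ − ⌊362/13⌋ + ⌊362/10⌋ + ⌊362/26⌋ + ⌊362/65⌋ − ⌊362/130⌋ = 134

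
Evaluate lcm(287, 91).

287 = 7 · 41; 91 = 7 · 13
max exponents: 7 · 13 · 41 = 3731

3731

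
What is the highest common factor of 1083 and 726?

Euclid: 1083 = 1·726 + 357; 726 = 2·357 + 12; 357 = 29·12 + 9; 12 = 1·9 + 3; 9 = 3·3 + 0. Last nonzero remainder: 3.

3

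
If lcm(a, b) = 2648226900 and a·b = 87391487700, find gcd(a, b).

gcd·lcm = product, so gcd = 87391487700/2648226900 = 33.

33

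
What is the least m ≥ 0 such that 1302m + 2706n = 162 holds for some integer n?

156

Reduce mod 2706: 1302m ≡ 162 (mod 2706). With g = gcd(1302, 2706) = 6 dividing 162, divide through: 217m ≡ 27 (mod 451).
Since gcd(217, 451) = 1, m ≡ 27·(217)⁻¹ ≡ 156 (mod 451). Smallest non-negative: 156.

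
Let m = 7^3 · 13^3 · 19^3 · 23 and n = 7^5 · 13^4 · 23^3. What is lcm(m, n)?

max exponent per prime: 7^5 · 13^4 · 19^3 · 23^3 = 40059720993532331

40059720993532331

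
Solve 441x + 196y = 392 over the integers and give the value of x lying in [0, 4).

0

Euclid: 441 = 2·196 + 49; 196 = 4·49 + 0 → gcd = 49; 392 = 49·8.
Back-substitution yields 441·(1) + 196·(-2) = 49, so one solution is x = 1·8 = 8, y = -2·8 = -16.
Solutions in x differ by 196/49 = 4; the one in [0, 4) is 8 mod 4 = 0.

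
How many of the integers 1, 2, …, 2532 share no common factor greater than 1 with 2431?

2000

Prime factors of 2431: 11, 13, 17. Count integers ≤ 2532 divisible by none of them.
By inclusion–exclusion: 2532 − ⌊2532/11⌋ − ⌊2532/13⌋ − ⌊2532/17⌋ + ⌊2532/143⌋ + ⌊2532/187⌋ + ⌊2532/221⌋ − ⌊2532/2431⌋ = 2000.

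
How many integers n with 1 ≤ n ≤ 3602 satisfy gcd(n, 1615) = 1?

2570

1615 = 5·17·19. Inclusion–exclusion on these primes:
3602 − ⌊3602/5⌋ − ⌊3602/17⌋ − ⌊3602/19⌋ + ⌊3602/85⌋ + ⌊3602/95⌋ + ⌊3602/323⌋ − ⌊3602/1615⌋ = 2570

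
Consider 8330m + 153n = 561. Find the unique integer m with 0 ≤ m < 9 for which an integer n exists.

6

Euclid: 8330 = 54·153 + 68; 153 = 2·68 + 17; 68 = 4·17 + 0 → gcd = 17; 561 = 17·33.
Back-substitution yields 8330·(-2) + 153·(109) = 17, so one solution is m = -2·33 = -66, n = 109·33 = 3597.
Solutions in m differ by 153/17 = 9; the one in [0, 9) is -66 mod 9 = 6.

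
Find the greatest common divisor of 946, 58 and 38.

2

gcd(946, 58): 946 = 16·58 + 18; 58 = 3·18 + 4; 18 = 4·4 + 2; 4 = 2·2 + 0 → 2
gcd(2, 38): 38 = 19·2 + 0 → 2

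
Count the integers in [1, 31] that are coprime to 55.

Prime factors of 55: 5, 11. Count integers ≤ 31 divisible by none of them.
By inclusion–exclusion: 31 − ⌊31/5⌋ − ⌊31/11⌋ + ⌊31/55⌋ = 23.

23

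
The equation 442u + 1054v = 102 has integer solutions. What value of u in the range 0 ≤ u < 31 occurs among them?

5

Euclid: 1054 = 2·442 + 170; 442 = 2·170 + 102; 170 = 1·102 + 68; 102 = 1·68 + 34; 68 = 2·34 + 0 → gcd = 34; 102 = 34·3.
Back-substitution yields 442·(12) + 1054·(-5) = 34, so one solution is u = 12·3 = 36, v = -5·3 = -15.
Solutions in u differ by 1054/34 = 31; the one in [0, 31) is 36 mod 31 = 5.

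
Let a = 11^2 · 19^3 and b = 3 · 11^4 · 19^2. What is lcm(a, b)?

301267857

max exponent per prime: 3 · 11^4 · 19^3 = 301267857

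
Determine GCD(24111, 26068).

19

24111 = 3³ · 19 · 47
26068 = 2² · 7³ · 19
Common: 19 = 19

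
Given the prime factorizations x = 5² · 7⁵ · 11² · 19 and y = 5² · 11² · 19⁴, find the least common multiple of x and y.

6625672767175

max exponent per prime: 5² · 7⁵ · 11² · 19⁴ = 6625672767175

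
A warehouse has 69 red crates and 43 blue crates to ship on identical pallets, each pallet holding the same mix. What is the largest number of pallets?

1

Euclid: 69 = 1·43 + 26; 43 = 1·26 + 17; 26 = 1·17 + 9; 17 = 1·9 + 8; 9 = 1·8 + 1; 8 = 8·1 + 0. Last nonzero remainder: 1.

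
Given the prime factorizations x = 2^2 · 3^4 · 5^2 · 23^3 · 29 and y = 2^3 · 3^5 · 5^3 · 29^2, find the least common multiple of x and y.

max exponent per prime: 2^3 · 3^5 · 5^3 · 23^3 · 29^2 = 2486484621000

2486484621000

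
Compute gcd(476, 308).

28

476 = 2² · 7 · 17
308 = 2² · 7 · 11
Common: 2² · 7 = 28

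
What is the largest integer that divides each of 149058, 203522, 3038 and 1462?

gcd(149058, 203522): 203522 = 1·149058 + 54464; 149058 = 2·54464 + 40130; 54464 = 1·40130 + 14334; 40130 = 2·14334 + 11462; 14334 = 1·11462 + 2872; 11462 = 3·2872 + 2846; 2872 = 1·2846 + 26; 2846 = 109·26 + 12; 26 = 2·12 + 2; 12 = 6·2 + 0 → 2
gcd(2, 3038): 3038 = 1519·2 + 0 → 2
gcd(2, 1462): 1462 = 731·2 + 0 → 2

2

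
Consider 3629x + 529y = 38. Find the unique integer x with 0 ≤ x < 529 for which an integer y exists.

Reduce mod 529: 3629x ≡ 38 (mod 529). With g = gcd(3629, 529) = 1 dividing 38, divide through: 3629x ≡ 38 (mod 529).
Since gcd(3629, 529) = 1, x ≡ 38·(3629)⁻¹ ≡ 457 (mod 529). Smallest non-negative: 457.

457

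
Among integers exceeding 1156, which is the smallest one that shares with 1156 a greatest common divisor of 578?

1734

gcd(m, 1156) = 578 forces 578 | m; write m = 578s. Then gcd(578s, 578·2) = 578·gcd(s, 2), so need gcd(s, 2) = 1.
578s > 1156 gives s ≥ 3. The least s ≥ 3 coprime to 2 is 3, so m = 578·3 = 1734.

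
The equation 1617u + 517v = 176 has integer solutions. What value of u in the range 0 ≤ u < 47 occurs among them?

34

gcd(1617, 517) = 11 (Euclid: 1617 = 3·517 + 66; 517 = 7·66 + 55; 66 = 1·55 + 11; 55 = 5·11 + 0), and 11 | 176.
Extended Euclid: 1617·(8) + 517·(-25) = 11. Scale by 16: u₀ = 128.
General solution u = u₀ + 47t; reducing mod 47 gives u = 34 (and v = -106).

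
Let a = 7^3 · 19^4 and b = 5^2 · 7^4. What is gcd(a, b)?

min exponent per shared prime: 7^3 = 343

343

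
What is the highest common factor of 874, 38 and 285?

19

gcd(874, 38): 874 = 23·38 + 0 → 38
gcd(38, 285): 285 = 7·38 + 19; 38 = 2·19 + 0 → 19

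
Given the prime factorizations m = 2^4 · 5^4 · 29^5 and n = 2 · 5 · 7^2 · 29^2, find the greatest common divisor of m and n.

min exponent per shared prime: 2 · 5 · 29^2 = 8410

8410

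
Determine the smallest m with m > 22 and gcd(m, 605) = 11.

gcd(m, 605) = 11 forces 11 | m; write m = 11s. Then gcd(11s, 11·55) = 11·gcd(s, 55), so need gcd(s, 55) = 1.
11s > 22 gives s ≥ 3. The least s ≥ 3 coprime to 55 is 3, so m = 11·3 = 33.

33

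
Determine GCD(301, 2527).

Euclid: 2527 = 8·301 + 119; 301 = 2·119 + 63; 119 = 1·63 + 56; 63 = 1·56 + 7; 56 = 8·7 + 0. Last nonzero remainder: 7.

7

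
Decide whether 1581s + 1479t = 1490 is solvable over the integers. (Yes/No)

gcd(1581, 1479): 1581 = 1·1479 + 102; 1479 = 14·102 + 51; 102 = 2·51 + 0 → 51
51 does not divide 1490, so a solution does not exist.

No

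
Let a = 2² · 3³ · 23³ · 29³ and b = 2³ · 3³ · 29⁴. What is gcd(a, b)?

min exponent per shared prime: 2² · 3³ · 29³ = 2634012

2634012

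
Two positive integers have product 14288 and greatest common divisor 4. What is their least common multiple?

3572

Since gcd(m,n)·lcm(m,n) = mn, lcm = 14288/4 = 3572.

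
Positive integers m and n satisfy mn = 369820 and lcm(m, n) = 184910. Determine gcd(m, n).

From gcd × lcm = mn: gcd = 369820 / 184910 = 2.

2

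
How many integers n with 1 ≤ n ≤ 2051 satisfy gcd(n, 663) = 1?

663 = 3·13·17. Inclusion–exclusion on these primes:
2051 − ⌊2051/3⌋ − ⌊2051/13⌋ − ⌊2051/17⌋ + ⌊2051/39⌋ + ⌊2051/51⌋ + ⌊2051/221⌋ − ⌊2051/663⌋ = 1189

1189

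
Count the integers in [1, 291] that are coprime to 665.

190

665 = 5·7·19. Inclusion–exclusion on these primes:
291 − ⌊291/5⌋ − ⌊291/7⌋ − ⌊291/19⌋ + ⌊291/35⌋ + ⌊291/95⌋ + ⌊291/133⌋ − ⌊291/665⌋ = 190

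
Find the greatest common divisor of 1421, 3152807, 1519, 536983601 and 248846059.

49

gcd(1421, 3152807): 3152807 = 2218·1421 + 1029; 1421 = 1·1029 + 392; 1029 = 2·392 + 245; 392 = 1·245 + 147; 245 = 1·147 + 98; 147 = 1·98 + 49; 98 = 2·49 + 0 → 49
gcd(49, 1519): 1519 = 31·49 + 0 → 49
gcd(49, 536983601): 536983601 = 10958849·49 + 0 → 49
gcd(49, 248846059): 248846059 = 5078491·49 + 0 → 49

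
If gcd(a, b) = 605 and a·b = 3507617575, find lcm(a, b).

gcd·lcm = product, so lcm = 3507617575/605 = 5797715.

5797715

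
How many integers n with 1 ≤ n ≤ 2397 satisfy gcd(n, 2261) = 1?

2261 = 7·17·19. Inclusion–exclusion on these primes:
2397 − ⌊2397/7⌋ − ⌊2397/17⌋ − ⌊2397/19⌋ + ⌊2397/119⌋ + ⌊2397/133⌋ + ⌊2397/323⌋ − ⌊2397/2261⌋ = 1832

1832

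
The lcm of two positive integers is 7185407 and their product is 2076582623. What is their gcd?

289

From gcd × lcm = ab: gcd = 2076582623 / 7185407 = 289.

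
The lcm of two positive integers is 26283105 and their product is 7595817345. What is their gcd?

289

From gcd × lcm = uv: gcd = 7595817345 / 26283105 = 289.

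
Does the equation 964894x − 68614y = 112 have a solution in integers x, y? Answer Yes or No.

By Bézout, 964894x − 68614y = 112 has integer solutions iff gcd(964894, 68614) | 112.
Euclid: 964894 = 14·68614 + 4298; 68614 = 15·4298 + 4144; 4298 = 1·4144 + 154; 4144 = 26·154 + 140; 154 = 1·140 + 14; 140 = 10·14 + 0. gcd = 14; 112 mod 14 = 0. Yes.

Yes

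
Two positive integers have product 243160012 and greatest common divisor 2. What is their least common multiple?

Since gcd(u,v)·lcm(u,v) = uv, lcm = 243160012/2 = 121580006.

121580006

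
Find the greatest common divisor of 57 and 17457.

57 = 3 · 19
17457 = 3 · 11 · 23²
Common: 3 = 3

3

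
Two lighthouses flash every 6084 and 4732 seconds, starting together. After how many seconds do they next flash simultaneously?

42588

6084 = 2² · 3² · 13²; 4732 = 2² · 7 · 13²
max exponents: 2² · 3² · 7 · 13² = 42588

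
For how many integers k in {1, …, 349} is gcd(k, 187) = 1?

299

187 = 11·17. Inclusion–exclusion on these primes:
349 − ⌊349/11⌋ − ⌊349/17⌋ + ⌊349/187⌋ = 299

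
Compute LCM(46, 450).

gcd first: 450 = 9·46 + 36; 46 = 1·36 + 10; 36 = 3·10 + 6; 10 = 1·6 + 4; 6 = 1·4 + 2; 4 = 2·2 + 0 → gcd = 2
lcm = 46·450/gcd = 20700/2 = 10350

10350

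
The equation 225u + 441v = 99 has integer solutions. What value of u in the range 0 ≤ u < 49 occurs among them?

22

Euclid: 441 = 1·225 + 216; 225 = 1·216 + 9; 216 = 24·9 + 0 → gcd = 9; 99 = 9·11.
Back-substitution yields 225·(2) + 441·(-1) = 9, so one solution is u = 2·11 = 22, v = -1·11 = -11.
Solutions in u differ by 441/9 = 49; the one in [0, 49) is 22 mod 49 = 22.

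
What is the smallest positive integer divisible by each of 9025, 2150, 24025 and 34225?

1021109925350

9025 = 5² · 19²; 2150 = 2 · 5² · 43; 24025 = 5² · 31²; 34225 = 5² · 37²
lcm takes max exponent of each prime: 2 · 5² · 19² · 31² · 37² · 43 = 1021109925350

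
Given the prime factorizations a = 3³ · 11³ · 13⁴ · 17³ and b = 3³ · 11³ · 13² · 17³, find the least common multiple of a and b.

5042686775841

max exponent per prime: 3³ · 11³ · 13⁴ · 17³ = 5042686775841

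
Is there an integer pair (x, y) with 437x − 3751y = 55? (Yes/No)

gcd(437, 3751): 3751 = 8·437 + 255; 437 = 1·255 + 182; 255 = 1·182 + 73; 182 = 2·73 + 36; 73 = 2·36 + 1; 36 = 36·1 + 0 → 1
1 divides 55, so a solution exists.

Yes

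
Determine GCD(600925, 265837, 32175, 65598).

600925 = 5² · 13 · 43²; 265837 = 11² · 13³; 32175 = 3² · 5² · 11 · 13; 65598 = 2 · 3 · 13 · 29²
gcd takes min exponent of each prime: 13 = 13

13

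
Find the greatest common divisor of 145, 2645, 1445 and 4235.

gcd(145, 2645): 2645 = 18·145 + 35; 145 = 4·35 + 5; 35 = 7·5 + 0 → 5
gcd(5, 1445): 1445 = 289·5 + 0 → 5
gcd(5, 4235): 4235 = 847·5 + 0 → 5

5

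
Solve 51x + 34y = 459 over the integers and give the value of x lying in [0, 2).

1

Reduce mod 34: 51x ≡ 459 (mod 34). With g = gcd(51, 34) = 17 dividing 459, divide through: 3x ≡ 27 (mod 2).
Since gcd(3, 2) = 1, x ≡ 27·(3)⁻¹ ≡ 1 (mod 2). Smallest non-negative: 1.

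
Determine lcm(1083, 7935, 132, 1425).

630197700

1083 = 3 · 19²; 7935 = 3 · 5 · 23²; 132 = 2² · 3 · 11; 1425 = 3 · 5² · 19
lcm takes max exponent of each prime: 2² · 3 · 5² · 11 · 19² · 23² = 630197700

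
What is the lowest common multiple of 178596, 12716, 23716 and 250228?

lcm(178596, 12716) = 178596·12716/gcd = 2271026736/44 = 51614244
lcm(51614244, 23716) = 51614244·23716/gcd = 1224083410704/484 = 2529097956
lcm(2529097956, 250228) = 2529097956·250228/gcd = 632851123333968/484 = 1307543643252

1307543643252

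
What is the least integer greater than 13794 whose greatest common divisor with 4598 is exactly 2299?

Multiples of 2299 above 13794: 2299·7, 2299·8, … . Need the cofactor coprime to 4598/2299 = 2.
Checking s = 7, 8, … the first with gcd(s, 2) = 1 is s = 7, giving 16093.

16093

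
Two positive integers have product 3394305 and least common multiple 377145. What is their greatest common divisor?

From gcd × lcm = mn: gcd = 3394305 / 377145 = 9.

9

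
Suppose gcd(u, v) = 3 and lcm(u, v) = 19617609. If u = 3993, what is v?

u·v = gcd·lcm = 3·19617609 = 58852827, so v = 58852827/3993 = 14739.

14739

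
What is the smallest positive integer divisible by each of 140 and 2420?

140 = 2² · 5 · 7; 2420 = 2² · 5 · 11²
max exponents: 2² · 5 · 7 · 11² = 16940

16940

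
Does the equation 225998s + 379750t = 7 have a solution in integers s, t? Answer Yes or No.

gcd(225998, 379750): 379750 = 1·225998 + 153752; 225998 = 1·153752 + 72246; 153752 = 2·72246 + 9260; 72246 = 7·9260 + 7426; 9260 = 1·7426 + 1834; 7426 = 4·1834 + 90; 1834 = 20·90 + 34; 90 = 2·34 + 22; 34 = 1·22 + 12; 22 = 1·12 + 10; 12 = 1·10 + 2; 10 = 5·2 + 0 → 2
2 does not divide 7, so a solution does not exist.

No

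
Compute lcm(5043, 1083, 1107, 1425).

409617675

5043 = 3 · 41²; 1083 = 3 · 19²; 1107 = 3³ · 41; 1425 = 3 · 5² · 19
lcm takes max exponent of each prime: 3³ · 5² · 19² · 41² = 409617675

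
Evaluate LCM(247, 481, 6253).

247 = 13 · 19; 481 = 13 · 37; 6253 = 13² · 37
lcm takes max exponent of each prime: 13² · 19 · 37 = 118807

118807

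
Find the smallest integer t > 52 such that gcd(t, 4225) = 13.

78

4225 = 13·325. Any t with gcd(t, 4225) = 13 is a multiple of 13, say 13s, with s coprime to 325.
Need s > 52/13, so s ≥ 5. First s ≥ 5 with gcd(s, 325) = 1 is s = 6. Thus t = 13·6 = 78.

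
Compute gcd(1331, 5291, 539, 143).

11

gcd(1331, 5291): 5291 = 3·1331 + 1298; 1331 = 1·1298 + 33; 1298 = 39·33 + 11; 33 = 3·11 + 0 → 11
gcd(11, 539): 539 = 49·11 + 0 → 11
gcd(11, 143): 143 = 13·11 + 0 → 11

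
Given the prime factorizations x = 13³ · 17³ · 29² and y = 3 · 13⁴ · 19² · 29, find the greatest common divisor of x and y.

63713

min exponent per shared prime: 13³ · 29 = 63713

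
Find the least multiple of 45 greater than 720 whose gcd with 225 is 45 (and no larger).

225 = 45·5. Any m with gcd(m, 225) = 45 is a multiple of 45, say 45s, with s coprime to 5.
Need s > 720/45, so s ≥ 17. First s ≥ 17 with gcd(s, 5) = 1 is s = 17. Thus m = 45·17 = 765.

765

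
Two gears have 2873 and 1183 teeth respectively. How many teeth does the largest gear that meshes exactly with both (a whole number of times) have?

169

Euclid: 2873 = 2·1183 + 507; 1183 = 2·507 + 169; 507 = 3·169 + 0. Last nonzero remainder: 169.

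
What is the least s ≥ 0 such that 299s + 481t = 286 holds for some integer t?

9

gcd(299, 481) = 13 (Euclid: 481 = 1·299 + 182; 299 = 1·182 + 117; 182 = 1·117 + 65; 117 = 1·65 + 52; 65 = 1·52 + 13; 52 = 4·13 + 0), and 13 | 286.
Extended Euclid: 299·(-8) + 481·(5) = 13. Scale by 22: s₀ = -176.
General solution s = s₀ + 37k; reducing mod 37 gives s = 9 (and t = -5).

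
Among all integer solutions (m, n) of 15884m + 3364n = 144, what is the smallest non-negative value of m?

388

Euclid: 15884 = 4·3364 + 2428; 3364 = 1·2428 + 936; 2428 = 2·936 + 556; 936 = 1·556 + 380; 556 = 1·380 + 176; 380 = 2·176 + 28; 176 = 6·28 + 8; 28 = 3·8 + 4; 8 = 2·4 + 0 → gcd = 4; 144 = 4·36.
Back-substitution yields 15884·(-363) + 3364·(1714) = 4, so one solution is m = -363·36 = -13068, n = 1714·36 = 61704.
Solutions in m differ by 3364/4 = 841; the one in [0, 841) is -13068 mod 841 = 388.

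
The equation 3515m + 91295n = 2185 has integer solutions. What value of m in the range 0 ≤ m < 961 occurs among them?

Reduce mod 91295: 3515m ≡ 2185 (mod 91295). With g = gcd(3515, 91295) = 95 dividing 2185, divide through: 37m ≡ 23 (mod 961).
Since gcd(37, 961) = 1, m ≡ 23·(37)⁻¹ ≡ 598 (mod 961). Smallest non-negative: 598.

598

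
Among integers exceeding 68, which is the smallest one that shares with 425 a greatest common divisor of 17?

425 = 17·25. Any a with gcd(a, 425) = 17 is a multiple of 17, say 17s, with s coprime to 25.
Need s > 68/17, so s ≥ 5. First s ≥ 5 with gcd(s, 25) = 1 is s = 6. Thus a = 17·6 = 102.

102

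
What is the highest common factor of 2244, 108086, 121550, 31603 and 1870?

187

2244 = 2² · 3 · 11 · 17; 108086 = 2 · 11 · 17³; 121550 = 2 · 5² · 11 · 13 · 17; 31603 = 11 · 13² · 17; 1870 = 2 · 5 · 11 · 17
gcd takes min exponent of each prime: 11 · 17 = 187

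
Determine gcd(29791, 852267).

Euclid: 852267 = 28·29791 + 18119; 29791 = 1·18119 + 11672; 18119 = 1·11672 + 6447; 11672 = 1·6447 + 5225; 6447 = 1·5225 + 1222; 5225 = 4·1222 + 337; 1222 = 3·337 + 211; 337 = 1·211 + 126; 211 = 1·126 + 85; 126 = 1·85 + 41; 85 = 2·41 + 3; 41 = 13·3 + 2; 3 = 1·2 + 1; 2 = 2·1 + 0. Last nonzero remainder: 1.

1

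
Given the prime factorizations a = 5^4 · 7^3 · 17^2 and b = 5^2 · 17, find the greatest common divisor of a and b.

425

min exponent per shared prime: 5^2 · 17 = 425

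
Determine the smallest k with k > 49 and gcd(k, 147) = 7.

Multiples of 7 above 49: 7·8, 7·9, … . Need the cofactor coprime to 147/7 = 21.
Checking s = 8, 9, … the first with gcd(s, 21) = 1 is s = 8, giving 56.

56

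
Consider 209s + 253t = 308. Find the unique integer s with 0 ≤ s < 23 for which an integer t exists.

Euclid: 253 = 1·209 + 44; 209 = 4·44 + 33; 44 = 1·33 + 11; 33 = 3·11 + 0 → gcd = 11; 308 = 11·28.
Back-substitution yields 209·(-6) + 253·(5) = 11, so one solution is s = -6·28 = -168, t = 5·28 = 140.
Solutions in s differ by 253/11 = 23; the one in [0, 23) is -168 mod 23 = 16.

16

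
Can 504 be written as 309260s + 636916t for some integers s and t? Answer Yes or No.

gcd(309260, 636916): 636916 = 2·309260 + 18396; 309260 = 16·18396 + 14924; 18396 = 1·14924 + 3472; 14924 = 4·3472 + 1036; 3472 = 3·1036 + 364; 1036 = 2·364 + 308; 364 = 1·308 + 56; 308 = 5·56 + 28; 56 = 2·28 + 0 → 28
28 divides 504, so a solution exists.

Yes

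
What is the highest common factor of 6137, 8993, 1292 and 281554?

gcd(6137, 8993): 8993 = 1·6137 + 2856; 6137 = 2·2856 + 425; 2856 = 6·425 + 306; 425 = 1·306 + 119; 306 = 2·119 + 68; 119 = 1·68 + 51; 68 = 1·51 + 17; 51 = 3·17 + 0 → 17
gcd(17, 1292): 1292 = 76·17 + 0 → 17
gcd(17, 281554): 281554 = 16562·17 + 0 → 17

17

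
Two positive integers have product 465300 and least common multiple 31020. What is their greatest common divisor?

15

From gcd × lcm = uv: gcd = 465300 / 31020 = 15.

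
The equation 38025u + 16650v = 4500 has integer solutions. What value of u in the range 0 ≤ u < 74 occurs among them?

gcd(38025, 16650) = 225 (Euclid: 38025 = 2·16650 + 4725; 16650 = 3·4725 + 2475; 4725 = 1·2475 + 2250; 2475 = 1·2250 + 225; 2250 = 10·225 + 0), and 225 | 4500.
Extended Euclid: 38025·(-7) + 16650·(16) = 225. Scale by 20: u₀ = -140.
General solution u = u₀ + 74t; reducing mod 74 gives u = 8 (and v = -18).

8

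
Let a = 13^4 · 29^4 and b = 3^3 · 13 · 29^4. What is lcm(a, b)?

max exponent per prime: 3^3 · 13^4 · 29^4 = 545417621307

545417621307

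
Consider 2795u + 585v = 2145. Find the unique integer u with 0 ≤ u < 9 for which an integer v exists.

Reduce mod 585: 2795u ≡ 2145 (mod 585). With g = gcd(2795, 585) = 65 dividing 2145, divide through: 43u ≡ 33 (mod 9).
Since gcd(43, 9) = 1, u ≡ 33·(43)⁻¹ ≡ 6 (mod 9). Smallest non-negative: 6.

6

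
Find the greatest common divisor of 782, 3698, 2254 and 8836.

2

782 = 2 · 17 · 23; 3698 = 2 · 43²; 2254 = 2 · 7² · 23; 8836 = 2² · 47²
gcd takes min exponent of each prime: 2 = 2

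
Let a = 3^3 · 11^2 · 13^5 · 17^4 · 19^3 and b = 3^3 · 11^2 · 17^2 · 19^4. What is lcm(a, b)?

13203102210225169671

max exponent per prime: 3^3 · 11^2 · 13^5 · 17^4 · 19^4 = 13203102210225169671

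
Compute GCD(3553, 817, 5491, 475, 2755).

3553 = 11 · 17 · 19; 817 = 19 · 43; 5491 = 17² · 19; 475 = 5² · 19; 2755 = 5 · 19 · 29
gcd takes min exponent of each prime: 19 = 19

19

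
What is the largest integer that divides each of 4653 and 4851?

4653 = 3² · 11 · 47
4851 = 3² · 7² · 11
Common: 3² · 11 = 99

99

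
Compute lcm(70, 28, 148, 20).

5180

70 = 2 · 5 · 7; 28 = 2² · 7; 148 = 2² · 37; 20 = 2² · 5
lcm takes max exponent of each prime: 2² · 5 · 7 · 37 = 5180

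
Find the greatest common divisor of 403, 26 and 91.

13

gcd(403, 26): 403 = 15·26 + 13; 26 = 2·13 + 0 → 13
gcd(13, 91): 91 = 7·13 + 0 → 13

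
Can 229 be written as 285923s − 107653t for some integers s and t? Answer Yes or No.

Yes

gcd(285923, 107653): 285923 = 2·107653 + 70617; 107653 = 1·70617 + 37036; 70617 = 1·37036 + 33581; 37036 = 1·33581 + 3455; 33581 = 9·3455 + 2486; 3455 = 1·2486 + 969; 2486 = 2·969 + 548; 969 = 1·548 + 421; 548 = 1·421 + 127; 421 = 3·127 + 40; 127 = 3·40 + 7; 40 = 5·7 + 5; 7 = 1·5 + 2; 5 = 2·2 + 1; 2 = 2·1 + 0 → 1
1 divides 229, so a solution exists.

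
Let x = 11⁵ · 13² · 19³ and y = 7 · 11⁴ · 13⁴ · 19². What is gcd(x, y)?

893232769

min exponent per shared prime: 11⁴ · 13² · 19² = 893232769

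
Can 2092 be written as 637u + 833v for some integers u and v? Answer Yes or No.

No

By Bézout, 637u + 833v = 2092 has integer solutions iff gcd(637, 833) | 2092.
Euclid: 833 = 1·637 + 196; 637 = 3·196 + 49; 196 = 4·49 + 0. gcd = 49; 2092 mod 49 = 34. No.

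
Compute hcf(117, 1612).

117 = 3² · 13
1612 = 2² · 13 · 31
Common: 13 = 13

13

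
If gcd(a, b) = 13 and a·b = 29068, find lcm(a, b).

For any two positive integers, gcd × lcm equals their product. Hence lcm = 29068 / 13 = 2236.

2236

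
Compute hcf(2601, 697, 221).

17

gcd(2601, 697): 2601 = 3·697 + 510; 697 = 1·510 + 187; 510 = 2·187 + 136; 187 = 1·136 + 51; 136 = 2·51 + 34; 51 = 1·34 + 17; 34 = 2·17 + 0 → 17
gcd(17, 221): 221 = 13·17 + 0 → 17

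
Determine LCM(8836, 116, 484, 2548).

lcm(8836, 116) = 8836·116/gcd = 1024976/4 = 256244
lcm(256244, 484) = 256244·484/gcd = 124022096/4 = 31005524
lcm(31005524, 2548) = 31005524·2548/gcd = 79002075152/4 = 19750518788

19750518788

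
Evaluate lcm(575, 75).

575 = 5² · 23; 75 = 3 · 5²
max exponents: 3 · 5² · 23 = 1725

1725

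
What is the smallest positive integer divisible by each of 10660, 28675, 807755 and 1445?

10660 = 2² · 5 · 13 · 41; 28675 = 5² · 31 · 37; 807755 = 5 · 13 · 17² · 43; 1445 = 5 · 17²
lcm takes max exponent of each prime: 2² · 5² · 13 · 17² · 31 · 37 · 41 · 43 = 759725887700

759725887700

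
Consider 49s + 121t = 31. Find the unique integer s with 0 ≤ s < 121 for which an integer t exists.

gcd(49, 121) = 1 (Euclid: 121 = 2·49 + 23; 49 = 2·23 + 3; 23 = 7·3 + 2; 3 = 1·2 + 1; 2 = 2·1 + 0), and 1 | 31.
Extended Euclid: 49·(42) + 121·(-17) = 1. Scale by 31: s₀ = 1302.
General solution s = s₀ + 121k; reducing mod 121 gives s = 92 (and t = -37).

92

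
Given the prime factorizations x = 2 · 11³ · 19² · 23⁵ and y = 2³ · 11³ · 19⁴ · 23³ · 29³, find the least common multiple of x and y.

max exponent per prime: 2³ · 11³ · 19⁴ · 23⁵ · 29³ = 217828961038939721416

217828961038939721416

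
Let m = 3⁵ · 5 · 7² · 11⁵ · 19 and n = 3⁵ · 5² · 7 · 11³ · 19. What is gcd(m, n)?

215082945

min exponent per shared prime: 3⁵ · 5 · 7 · 11³ · 19 = 215082945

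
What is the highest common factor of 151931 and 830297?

169

Euclid: 830297 = 5·151931 + 70642; 151931 = 2·70642 + 10647; 70642 = 6·10647 + 6760; 10647 = 1·6760 + 3887; 6760 = 1·3887 + 2873; 3887 = 1·2873 + 1014; 2873 = 2·1014 + 845; 1014 = 1·845 + 169; 845 = 5·169 + 0. Last nonzero remainder: 169.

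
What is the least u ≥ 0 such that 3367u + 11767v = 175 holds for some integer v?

35

Euclid: 11767 = 3·3367 + 1666; 3367 = 2·1666 + 35; 1666 = 47·35 + 21; 35 = 1·21 + 14; 21 = 1·14 + 7; 14 = 2·7 + 0 → gcd = 7; 175 = 7·25.
Back-substitution yields 3367·(-671) + 11767·(192) = 7, so one solution is u = -671·25 = -16775, v = 192·25 = 4800.
Solutions in u differ by 11767/7 = 1681; the one in [0, 1681) is -16775 mod 1681 = 35.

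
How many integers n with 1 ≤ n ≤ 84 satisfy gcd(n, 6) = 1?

28

6 = 2·3. Inclusion–exclusion on these primes:
84 − ⌊84/2⌋ − ⌊84/3⌋ + ⌊84/6⌋ = 28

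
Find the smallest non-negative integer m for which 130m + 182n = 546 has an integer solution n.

Reduce mod 182: 130m ≡ 546 (mod 182). With g = gcd(130, 182) = 26 dividing 546, divide through: 5m ≡ 21 (mod 7).
Since gcd(5, 7) = 1, m ≡ 21·(5)⁻¹ ≡ 0 (mod 7). Smallest non-negative: 0.

0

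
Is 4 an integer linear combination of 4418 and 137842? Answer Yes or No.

By Bézout, 4418u + 137842v = 4 has integer solutions iff gcd(4418, 137842) | 4.
Euclid: 137842 = 31·4418 + 884; 4418 = 4·884 + 882; 884 = 1·882 + 2; 882 = 441·2 + 0. gcd = 2; 4 mod 2 = 0. Yes.

Yes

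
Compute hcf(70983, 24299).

11

70983 = 3³ · 11 · 239
24299 = 11 · 47²
Common: 11 = 11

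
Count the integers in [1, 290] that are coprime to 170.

Prime factors of 170: 2, 5, 17. Count integers ≤ 290 divisible by none of them.
By inclusion–exclusion: 290 − ⌊290/2⌋ − ⌊290/5⌋ − ⌊290/17⌋ + ⌊290/10⌋ + ⌊290/34⌋ + ⌊290/85⌋ − ⌊290/170⌋ = 109.

109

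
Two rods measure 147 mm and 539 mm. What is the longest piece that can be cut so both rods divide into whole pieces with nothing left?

Euclid: 539 = 3·147 + 98; 147 = 1·98 + 49; 98 = 2·49 + 0. Last nonzero remainder: 49.

49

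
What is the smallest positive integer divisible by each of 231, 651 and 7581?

2585121

231 = 3 · 7 · 11; 651 = 3 · 7 · 31; 7581 = 3 · 7 · 19²
lcm takes max exponent of each prime: 3 · 7 · 11 · 19² · 31 = 2585121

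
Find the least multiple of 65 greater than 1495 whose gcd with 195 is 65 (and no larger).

1625

Multiples of 65 above 1495: 65·24, 65·25, … . Need the cofactor coprime to 195/65 = 3.
Checking s = 24, 25, … the first with gcd(s, 3) = 1 is s = 25, giving 1625.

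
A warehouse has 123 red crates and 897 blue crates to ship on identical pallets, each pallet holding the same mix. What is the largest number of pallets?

Euclid: 897 = 7·123 + 36; 123 = 3·36 + 15; 36 = 2·15 + 6; 15 = 2·6 + 3; 6 = 2·3 + 0. Last nonzero remainder: 3.

3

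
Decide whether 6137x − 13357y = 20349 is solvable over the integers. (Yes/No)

By Bézout, 6137x − 13357y = 20349 has integer solutions iff gcd(6137, 13357) | 20349.
Euclid: 13357 = 2·6137 + 1083; 6137 = 5·1083 + 722; 1083 = 1·722 + 361; 722 = 2·361 + 0. gcd = 361; 20349 mod 361 = 133. No.

No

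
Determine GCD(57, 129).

3

Euclid: 129 = 2·57 + 15; 57 = 3·15 + 12; 15 = 1·12 + 3; 12 = 4·3 + 0. Last nonzero remainder: 3.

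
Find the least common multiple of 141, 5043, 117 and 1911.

452947131

141 = 3 · 47; 5043 = 3 · 41²; 117 = 3² · 13; 1911 = 3 · 7² · 13
lcm takes max exponent of each prime: 3² · 7² · 13 · 41² · 47 = 452947131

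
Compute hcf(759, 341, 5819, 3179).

11

gcd(759, 341): 759 = 2·341 + 77; 341 = 4·77 + 33; 77 = 2·33 + 11; 33 = 3·11 + 0 → 11
gcd(11, 5819): 5819 = 529·11 + 0 → 11
gcd(11, 3179): 3179 = 289·11 + 0 → 11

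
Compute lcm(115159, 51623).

1497067

115159 = 11 · 19² · 29; 51623 = 11 · 13 · 19²
max exponents: 11 · 13 · 19² · 29 = 1497067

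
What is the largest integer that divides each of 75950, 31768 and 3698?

gcd(75950, 31768): 75950 = 2·31768 + 12414; 31768 = 2·12414 + 6940; 12414 = 1·6940 + 5474; 6940 = 1·5474 + 1466; 5474 = 3·1466 + 1076; 1466 = 1·1076 + 390; 1076 = 2·390 + 296; 390 = 1·296 + 94; 296 = 3·94 + 14; 94 = 6·14 + 10; 14 = 1·10 + 4; 10 = 2·4 + 2; 4 = 2·2 + 0 → 2
gcd(2, 3698): 3698 = 1849·2 + 0 → 2

2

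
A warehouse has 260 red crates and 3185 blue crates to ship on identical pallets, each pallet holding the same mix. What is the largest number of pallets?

65

260 = 2² · 5 · 13
3185 = 5 · 7² · 13
Common: 5 · 13 = 65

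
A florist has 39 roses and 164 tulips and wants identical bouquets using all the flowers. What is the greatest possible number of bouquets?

1

39 = 3 · 13
164 = 2² · 41
Common: 1 = 1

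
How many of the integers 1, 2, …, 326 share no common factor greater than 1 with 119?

119 = 7·17. Inclusion–exclusion on these primes:
326 − ⌊326/7⌋ − ⌊326/17⌋ + ⌊326/119⌋ = 263

263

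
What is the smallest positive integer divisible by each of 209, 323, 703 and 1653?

11437107

209 = 11 · 19; 323 = 17 · 19; 703 = 19 · 37; 1653 = 3 · 19 · 29
lcm takes max exponent of each prime: 3 · 11 · 17 · 19 · 29 · 37 = 11437107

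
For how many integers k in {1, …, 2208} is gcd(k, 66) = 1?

66 = 2·3·11. Inclusion–exclusion on these primes:
2208 − ⌊2208/2⌋ − ⌊2208/3⌋ − ⌊2208/11⌋ + ⌊2208/6⌋ + ⌊2208/22⌋ + ⌊2208/33⌋ − ⌊2208/66⌋ = 669

669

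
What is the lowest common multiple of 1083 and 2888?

8664

1083 = 3 · 19²; 2888 = 2³ · 19²
max exponents: 2³ · 3 · 19² = 8664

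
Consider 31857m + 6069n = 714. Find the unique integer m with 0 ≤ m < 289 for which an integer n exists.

Euclid: 31857 = 5·6069 + 1512; 6069 = 4·1512 + 21; 1512 = 72·21 + 0 → gcd = 21; 714 = 21·34.
Back-substitution yields 31857·(-4) + 6069·(21) = 21, so one solution is m = -4·34 = -136, n = 21·34 = 714.
Solutions in m differ by 6069/21 = 289; the one in [0, 289) is -136 mod 289 = 153.

153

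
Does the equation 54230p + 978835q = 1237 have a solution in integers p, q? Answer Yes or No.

No

gcd(54230, 978835): 978835 = 18·54230 + 2695; 54230 = 20·2695 + 330; 2695 = 8·330 + 55; 330 = 6·55 + 0 → 55
55 does not divide 1237, so a solution does not exist.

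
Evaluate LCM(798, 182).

798 = 2 · 3 · 7 · 19; 182 = 2 · 7 · 13
max exponents: 2 · 3 · 7 · 13 · 19 = 10374

10374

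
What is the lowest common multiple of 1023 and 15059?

1400487

gcd first: 15059 = 14·1023 + 737; 1023 = 1·737 + 286; 737 = 2·286 + 165; 286 = 1·165 + 121; 165 = 1·121 + 44; 121 = 2·44 + 33; 44 = 1·33 + 11; 33 = 3·11 + 0 → gcd = 11
lcm = 1023·15059/gcd = 15405357/11 = 1400487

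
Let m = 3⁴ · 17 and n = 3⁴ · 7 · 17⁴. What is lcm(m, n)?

max exponent per prime: 3⁴ · 7 · 17⁴ = 47356407

47356407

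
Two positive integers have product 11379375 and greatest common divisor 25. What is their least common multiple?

For any two positive integers, gcd × lcm equals their product. Hence lcm = 11379375 / 25 = 455175.

455175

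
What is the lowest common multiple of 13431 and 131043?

13431 = 3 · 11² · 37; 131043 = 3 · 11² · 19²
max exponents: 3 · 11² · 19² · 37 = 4848591

4848591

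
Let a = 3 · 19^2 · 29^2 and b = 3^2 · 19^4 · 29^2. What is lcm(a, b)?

max exponent per prime: 3^2 · 19^4 · 29^2 = 986399649

986399649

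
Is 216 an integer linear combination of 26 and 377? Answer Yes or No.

gcd(26, 377): 377 = 14·26 + 13; 26 = 2·13 + 0 → 13
13 does not divide 216, so a solution does not exist.

No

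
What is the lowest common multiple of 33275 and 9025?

12012275

gcd first: 33275 = 3·9025 + 6200; 9025 = 1·6200 + 2825; 6200 = 2·2825 + 550; 2825 = 5·550 + 75; 550 = 7·75 + 25; 75 = 3·25 + 0 → gcd = 25
lcm = 33275·9025/gcd = 300306875/25 = 12012275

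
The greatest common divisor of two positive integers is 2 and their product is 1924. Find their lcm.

962

For any two positive integers, gcd × lcm equals their product. Hence lcm = 1924 / 2 = 962.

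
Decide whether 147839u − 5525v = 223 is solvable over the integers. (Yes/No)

Yes

By Bézout, 147839u − 5525v = 223 has integer solutions iff gcd(147839, 5525) | 223.
Euclid: 147839 = 26·5525 + 4189; 5525 = 1·4189 + 1336; 4189 = 3·1336 + 181; 1336 = 7·181 + 69; 181 = 2·69 + 43; 69 = 1·43 + 26; 43 = 1·26 + 17; 26 = 1·17 + 9; 17 = 1·9 + 8; 9 = 1·8 + 1; 8 = 8·1 + 0. gcd = 1; 223 mod 1 = 0. Yes.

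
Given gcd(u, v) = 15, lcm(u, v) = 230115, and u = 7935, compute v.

435

Using uv = gcd(u,v)·lcm(u,v) = 15·230115 = 3451725, we get v = 3451725/7935 = 435.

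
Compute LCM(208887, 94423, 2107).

208887 = 3 · 7⁴ · 29; 94423 = 7² · 41 · 47; 2107 = 7² · 43
lcm takes max exponent of each prime: 3 · 7⁴ · 29 · 41 · 43 · 47 = 17308585707

17308585707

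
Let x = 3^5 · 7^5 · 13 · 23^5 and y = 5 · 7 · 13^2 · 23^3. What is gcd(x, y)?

min exponent per shared prime: 7 · 13 · 23^3 = 1107197

1107197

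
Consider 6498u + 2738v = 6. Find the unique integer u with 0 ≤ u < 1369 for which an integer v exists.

gcd(6498, 2738) = 2 (Euclid: 6498 = 2·2738 + 1022; 2738 = 2·1022 + 694; 1022 = 1·694 + 328; 694 = 2·328 + 38; 328 = 8·38 + 24; 38 = 1·24 + 14; 24 = 1·14 + 10; 14 = 1·10 + 4; 10 = 2·4 + 2; 4 = 2·2 + 0), and 2 | 6.
Extended Euclid: 6498·(576) + 2738·(-1367) = 2. Scale by 3: u₀ = 1728.
General solution u = u₀ + 1369t; reducing mod 1369 gives u = 359 (and v = -852).

359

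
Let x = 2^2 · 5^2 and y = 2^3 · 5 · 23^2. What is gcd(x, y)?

min exponent per shared prime: 2^2 · 5 = 20

20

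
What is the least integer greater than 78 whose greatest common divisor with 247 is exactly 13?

91

Multiples of 13 above 78: 13·7, 13·8, … . Need the cofactor coprime to 247/13 = 19.
Checking s = 7, 8, … the first with gcd(s, 19) = 1 is s = 7, giving 91.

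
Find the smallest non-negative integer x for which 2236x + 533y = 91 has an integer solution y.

gcd(2236, 533) = 13 (Euclid: 2236 = 4·533 + 104; 533 = 5·104 + 13; 104 = 8·13 + 0), and 13 | 91.
Extended Euclid: 2236·(-5) + 533·(21) = 13. Scale by 7: x₀ = -35.
General solution x = x₀ + 41t; reducing mod 41 gives x = 6 (and y = -25).

6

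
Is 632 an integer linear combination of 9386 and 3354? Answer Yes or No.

By Bézout, 9386u + 3354v = 632 has integer solutions iff gcd(9386, 3354) | 632.
Euclid: 9386 = 2·3354 + 2678; 3354 = 1·2678 + 676; 2678 = 3·676 + 650; 676 = 1·650 + 26; 650 = 25·26 + 0. gcd = 26; 632 mod 26 = 8. No.

No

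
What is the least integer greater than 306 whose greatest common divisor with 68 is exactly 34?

374

gcd(a, 68) = 34 forces 34 | a; write a = 34s. Then gcd(34s, 34·2) = 34·gcd(s, 2), so need gcd(s, 2) = 1.
34s > 306 gives s ≥ 10. The least s ≥ 10 coprime to 2 is 11, so a = 34·11 = 374.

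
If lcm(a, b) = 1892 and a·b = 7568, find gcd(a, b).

4

gcd·lcm = product, so gcd = 7568/1892 = 4.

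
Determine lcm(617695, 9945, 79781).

2006891055

lcm(617695, 9945) = 617695·9945/gcd = 6142976775/1105 = 5559255
lcm(5559255, 79781) = 5559255·79781/gcd = 443522923155/221 = 2006891055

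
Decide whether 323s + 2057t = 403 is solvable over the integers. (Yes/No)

No

By Bézout, 323s + 2057t = 403 has integer solutions iff gcd(323, 2057) | 403.
Euclid: 2057 = 6·323 + 119; 323 = 2·119 + 85; 119 = 1·85 + 34; 85 = 2·34 + 17; 34 = 2·17 + 0. gcd = 17; 403 mod 17 = 12. No.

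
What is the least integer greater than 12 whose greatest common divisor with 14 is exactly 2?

14 = 2·7. Any m with gcd(m, 14) = 2 is a multiple of 2, say 2s, with s coprime to 7.
Need s > 12/2, so s ≥ 7. First s ≥ 7 with gcd(s, 7) = 1 is s = 8. Thus m = 2·8 = 16.

16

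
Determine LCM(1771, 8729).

gcd first: 8729 = 4·1771 + 1645; 1771 = 1·1645 + 126; 1645 = 13·126 + 7; 126 = 18·7 + 0 → gcd = 7
lcm = 1771·8729/gcd = 15459059/7 = 2208437

2208437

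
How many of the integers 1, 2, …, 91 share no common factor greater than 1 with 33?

55

33 = 3·11. Inclusion–exclusion on these primes:
91 − ⌊91/3⌋ − ⌊91/11⌋ + ⌊91/33⌋ = 55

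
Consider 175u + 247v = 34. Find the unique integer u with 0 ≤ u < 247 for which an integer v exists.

gcd(175, 247) = 1 (Euclid: 247 = 1·175 + 72; 175 = 2·72 + 31; 72 = 2·31 + 10; 31 = 3·10 + 1; 10 = 10·1 + 0), and 1 | 34.
Extended Euclid: 175·(24) + 247·(-17) = 1. Scale by 34: u₀ = 816.
General solution u = u₀ + 247t; reducing mod 247 gives u = 75 (and v = -53).

75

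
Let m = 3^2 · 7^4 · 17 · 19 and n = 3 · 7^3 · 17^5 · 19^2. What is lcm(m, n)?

11076090058593

max exponent per prime: 3^2 · 7^4 · 17^5 · 19^2 = 11076090058593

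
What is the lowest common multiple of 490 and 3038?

15190

490 = 2 · 5 · 7²; 3038 = 2 · 7² · 31
max exponents: 2 · 5 · 7² · 31 = 15190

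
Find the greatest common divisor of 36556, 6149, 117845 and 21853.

13

gcd(36556, 6149): 36556 = 5·6149 + 5811; 6149 = 1·5811 + 338; 5811 = 17·338 + 65; 338 = 5·65 + 13; 65 = 5·13 + 0 → 13
gcd(13, 117845): 117845 = 9065·13 + 0 → 13
gcd(13, 21853): 21853 = 1681·13 + 0 → 13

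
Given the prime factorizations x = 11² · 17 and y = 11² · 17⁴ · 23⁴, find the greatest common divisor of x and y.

min exponent per shared prime: 11² · 17 = 2057

2057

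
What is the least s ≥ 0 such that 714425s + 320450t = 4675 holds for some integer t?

279

Euclid: 714425 = 2·320450 + 73525; 320450 = 4·73525 + 26350; 73525 = 2·26350 + 20825; 26350 = 1·20825 + 5525; 20825 = 3·5525 + 4250; 5525 = 1·4250 + 1275; 4250 = 3·1275 + 425; 1275 = 3·425 + 0 → gcd = 425; 4675 = 425·11.
Back-substitution yields 714425·(231) + 320450·(-515) = 425, so one solution is s = 231·11 = 2541, t = -515·11 = -5665.
Solutions in s differ by 320450/425 = 754; the one in [0, 754) is 2541 mod 754 = 279.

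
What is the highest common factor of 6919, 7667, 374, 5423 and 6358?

187

gcd(6919, 7667): 7667 = 1·6919 + 748; 6919 = 9·748 + 187; 748 = 4·187 + 0 → 187
gcd(187, 374): 374 = 2·187 + 0 → 187
gcd(187, 5423): 5423 = 29·187 + 0 → 187
gcd(187, 6358): 6358 = 34·187 + 0 → 187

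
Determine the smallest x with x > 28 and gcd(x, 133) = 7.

35

133 = 7·19. Any x with gcd(x, 133) = 7 is a multiple of 7, say 7s, with s coprime to 19.
Need s > 28/7, so s ≥ 5. First s ≥ 5 with gcd(s, 19) = 1 is s = 5. Thus x = 7·5 = 35.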